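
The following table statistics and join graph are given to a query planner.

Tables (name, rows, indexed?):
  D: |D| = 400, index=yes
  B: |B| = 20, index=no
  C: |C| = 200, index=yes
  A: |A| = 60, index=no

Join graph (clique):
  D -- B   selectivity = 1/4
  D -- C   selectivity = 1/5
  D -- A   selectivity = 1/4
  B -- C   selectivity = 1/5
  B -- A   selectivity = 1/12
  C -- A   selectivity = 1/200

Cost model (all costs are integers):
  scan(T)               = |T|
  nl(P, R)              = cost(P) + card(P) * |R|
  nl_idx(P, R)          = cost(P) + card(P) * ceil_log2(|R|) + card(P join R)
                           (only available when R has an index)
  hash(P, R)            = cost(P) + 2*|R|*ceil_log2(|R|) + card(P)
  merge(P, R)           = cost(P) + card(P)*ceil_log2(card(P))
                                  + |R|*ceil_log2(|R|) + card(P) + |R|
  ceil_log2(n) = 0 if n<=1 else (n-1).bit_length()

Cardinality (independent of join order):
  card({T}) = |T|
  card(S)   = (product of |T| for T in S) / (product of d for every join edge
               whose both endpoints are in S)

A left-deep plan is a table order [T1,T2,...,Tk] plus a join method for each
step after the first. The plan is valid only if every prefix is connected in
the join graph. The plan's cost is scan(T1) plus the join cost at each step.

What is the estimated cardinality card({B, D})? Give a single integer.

2000

Tables in S: B(20), D(400)
Edges inside S: D-B(d=4)
numerator = 20 * 400 = 8000
denominator = 4 = 4
card(S) = 8000 / 4 = 2000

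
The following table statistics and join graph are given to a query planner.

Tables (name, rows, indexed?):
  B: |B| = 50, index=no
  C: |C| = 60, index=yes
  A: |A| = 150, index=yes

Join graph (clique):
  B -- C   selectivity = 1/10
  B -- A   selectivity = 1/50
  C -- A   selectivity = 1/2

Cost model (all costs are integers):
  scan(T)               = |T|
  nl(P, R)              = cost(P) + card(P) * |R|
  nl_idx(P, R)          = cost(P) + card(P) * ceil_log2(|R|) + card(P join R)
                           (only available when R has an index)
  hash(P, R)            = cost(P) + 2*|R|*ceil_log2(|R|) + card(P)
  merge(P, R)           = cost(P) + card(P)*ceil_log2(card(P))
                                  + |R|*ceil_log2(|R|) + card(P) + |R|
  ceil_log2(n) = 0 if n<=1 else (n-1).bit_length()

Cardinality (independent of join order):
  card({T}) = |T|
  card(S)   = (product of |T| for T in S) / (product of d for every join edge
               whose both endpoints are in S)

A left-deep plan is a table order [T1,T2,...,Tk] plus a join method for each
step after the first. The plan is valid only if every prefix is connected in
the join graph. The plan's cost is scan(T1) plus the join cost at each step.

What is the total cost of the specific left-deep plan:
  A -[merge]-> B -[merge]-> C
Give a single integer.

step 1: scan A: cost=150, card=150
step 2: join B via merge
    card(P join B) = 150*50/(50) = 150
    cost = 150 + 150*8 + 50*6 + 150 + 50 = 1850
step 3: join C via merge
    card(P join C) = 150*60/(10*2) = 450
    cost = 1850 + 150*8 + 60*6 + 150 + 60 = 3620

3620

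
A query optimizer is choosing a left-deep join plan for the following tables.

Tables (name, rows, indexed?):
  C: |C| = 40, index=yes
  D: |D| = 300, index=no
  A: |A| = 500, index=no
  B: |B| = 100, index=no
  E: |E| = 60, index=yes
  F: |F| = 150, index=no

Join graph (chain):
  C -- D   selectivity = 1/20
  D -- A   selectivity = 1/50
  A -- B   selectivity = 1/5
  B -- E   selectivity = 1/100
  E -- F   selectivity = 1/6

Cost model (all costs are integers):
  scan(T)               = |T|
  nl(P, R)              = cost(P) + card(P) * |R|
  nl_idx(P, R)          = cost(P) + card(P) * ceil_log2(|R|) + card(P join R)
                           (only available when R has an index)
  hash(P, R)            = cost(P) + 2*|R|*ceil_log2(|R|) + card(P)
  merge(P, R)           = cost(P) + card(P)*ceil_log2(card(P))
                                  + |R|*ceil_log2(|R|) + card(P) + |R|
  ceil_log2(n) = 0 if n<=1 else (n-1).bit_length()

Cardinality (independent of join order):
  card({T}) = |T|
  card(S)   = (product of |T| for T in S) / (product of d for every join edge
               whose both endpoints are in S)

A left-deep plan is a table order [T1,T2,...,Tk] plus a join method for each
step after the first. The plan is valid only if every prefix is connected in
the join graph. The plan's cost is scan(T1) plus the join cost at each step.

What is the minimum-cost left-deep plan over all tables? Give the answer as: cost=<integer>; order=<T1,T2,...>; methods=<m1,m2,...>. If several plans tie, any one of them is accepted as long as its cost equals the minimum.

cost=128460; order=B,E,A,D,C,F; methods=nl_idx,merge,hash,hash,hash

Selinger DP (subsets sized 1..n):
  {C}: scan cost=40, card=40
  {D}: scan cost=300, card=300
  {A}: scan cost=500, card=500
  {B}: scan cost=100, card=100
  {E}: scan cost=60, card=60
  {F}: scan cost=150, card=150
  {CD}: card=600; try (C,hash)→1080, (C,nl_idx)→2700, (D,merge)→3320, (C,merge)→3580, (D,hash)→5480, (D,nl)→12040 …(+1); best=1080 via (C,hash)
  {AD}: card=3000; try (D,hash)→6400, (A,merge)→8300, (D,merge)→8500, (A,hash)→9600, (A,nl)→150300, (D,nl)→150500; best=6400 via (D,hash)
  {AB}: card=10000; try (B,hash)→2400, (A,merge)→5900, (B,merge)→6300, (A,hash)→9200, (A,nl)→50100, (B,nl)→50500; best=2400 via (B,hash)
  {BE}: card=60; try (E,nl_idx)→760, (E,hash)→920, (B,merge)→1280, (E,merge)→1320, (B,hash)→1520, (B,nl)→6060 …(+1); best=760 via (E,nl_idx)
  {EF}: card=1500; try (E,hash)→1020, (F,merge)→1830, (E,merge)→1920, (F,hash)→2520, (E,nl_idx)→2550, (F,nl)→9060 …(+1); best=1020 via (E,hash)
  {ACD}: card=6000; try (C,hash)→9880, (A,hash)→10680, (A,merge)→12680, (C,nl_idx)→30400, (C,merge)→45680, (C,nl)→126400 …(+1); best=9880 via (C,hash)
  {ABD}: card=60000; try (B,hash)→10800, (D,hash)→17800, (B,merge)→46200, (D,merge)→155400, (B,nl)→306400, (D,nl)→3002400; best=10800 via (B,hash)
  {ABE}: card=6000; try (A,merge)→6180, (A,hash)→9820, (E,hash)→13120, (A,nl)→30760, (E,nl_idx)→68400, (E,merge)→152820 …(+1); best=6180 via (A,merge)
  {BEF}: card=1500; try (F,merge)→2530, (F,hash)→3220, (B,hash)→3920, (F,nl)→9760, (B,merge)→19820, (B,nl)→151020; best=2530 via (F,merge)
  {ABCD}: card=120000; try (B,hash)→17280, (C,hash)→71280, (B,merge)→94680, (C,nl_idx)→490800, (B,nl)→609880, (C,merge)→1031080 …(+1); best=17280 via (B,hash)
  {ABDE}: card=36000; try (D,hash)→17580, (E,hash)→71520, (D,merge)→93180, (E,nl_idx)→406800, (E,merge)→1031220, (D,nl)→1806180 …(+1); best=17580 via (D,hash)
  {ABEF}: card=150000; try (A,hash)→13030, (F,hash)→14580, (A,merge)→25530, (F,merge)→91530, (A,nl)→752530, (F,nl)→906180; best=13030 via (A,hash)
  {ABCDE}: card=72000; try (C,hash)→54060, (E,hash)→138000, (C,nl_idx)→305580, (C,merge)→629860, (E,nl_idx)→809280, (C,nl)→1457580 …(+2); best=54060 via (C,hash)
  {ABDEF}: card=900000; try (F,hash)→55980, (D,hash)→168430, (F,merge)→630930, (D,merge)→2866030, (F,nl)→5417580, (D,nl)→45013030; best=55980 via (F,hash)
  {ABCDEF}: card=1800000; try (F,hash)→128460, (C,hash)→956460, (F,merge)→1351410, (C,nl_idx)→7255980, (F,nl)→10854060, (C,merge)→18956260 …(+1); best=128460 via (F,hash)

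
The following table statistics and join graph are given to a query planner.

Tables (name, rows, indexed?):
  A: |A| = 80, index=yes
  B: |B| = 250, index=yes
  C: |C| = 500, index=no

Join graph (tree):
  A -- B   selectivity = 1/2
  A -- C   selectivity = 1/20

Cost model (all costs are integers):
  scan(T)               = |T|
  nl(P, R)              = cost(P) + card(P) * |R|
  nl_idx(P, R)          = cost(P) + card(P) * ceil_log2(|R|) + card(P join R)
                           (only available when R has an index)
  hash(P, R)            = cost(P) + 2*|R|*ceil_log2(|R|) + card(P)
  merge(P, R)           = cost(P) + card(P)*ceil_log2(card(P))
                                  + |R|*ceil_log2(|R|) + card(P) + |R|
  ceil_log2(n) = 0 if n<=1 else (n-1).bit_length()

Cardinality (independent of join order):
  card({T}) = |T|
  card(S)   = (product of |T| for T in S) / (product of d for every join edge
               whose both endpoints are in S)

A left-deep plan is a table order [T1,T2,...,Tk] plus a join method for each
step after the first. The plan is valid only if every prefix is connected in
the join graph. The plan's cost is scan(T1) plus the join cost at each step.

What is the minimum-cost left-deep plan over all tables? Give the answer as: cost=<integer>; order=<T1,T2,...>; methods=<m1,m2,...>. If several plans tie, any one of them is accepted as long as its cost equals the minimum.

cost=8120; order=C,A,B; methods=hash,hash

Selinger DP (subsets sized 1..n):
  {A}: scan cost=80, card=80
  {B}: scan cost=250, card=250
  {C}: scan cost=500, card=500
  {AB}: card=10000; try (A,hash)→1620, (B,merge)→2970, (A,merge)→3140, (B,hash)→4160, (B,nl_idx)→10720, (A,nl_idx)→12000 …(+2); best=1620 via (A,hash)
  {AC}: card=2000; try (A,hash)→2120, (C,merge)→5720, (A,nl_idx)→6000, (A,merge)→6140, (C,hash)→9160, (C,nl)→40080 …(+1); best=2120 via (A,hash)
  {ABC}: card=250000; try (B,hash)→8120, (C,hash)→20620, (B,merge)→28370, (C,merge)→156620, (B,nl_idx)→268120, (B,nl)→502120 …(+1); best=8120 via (B,hash)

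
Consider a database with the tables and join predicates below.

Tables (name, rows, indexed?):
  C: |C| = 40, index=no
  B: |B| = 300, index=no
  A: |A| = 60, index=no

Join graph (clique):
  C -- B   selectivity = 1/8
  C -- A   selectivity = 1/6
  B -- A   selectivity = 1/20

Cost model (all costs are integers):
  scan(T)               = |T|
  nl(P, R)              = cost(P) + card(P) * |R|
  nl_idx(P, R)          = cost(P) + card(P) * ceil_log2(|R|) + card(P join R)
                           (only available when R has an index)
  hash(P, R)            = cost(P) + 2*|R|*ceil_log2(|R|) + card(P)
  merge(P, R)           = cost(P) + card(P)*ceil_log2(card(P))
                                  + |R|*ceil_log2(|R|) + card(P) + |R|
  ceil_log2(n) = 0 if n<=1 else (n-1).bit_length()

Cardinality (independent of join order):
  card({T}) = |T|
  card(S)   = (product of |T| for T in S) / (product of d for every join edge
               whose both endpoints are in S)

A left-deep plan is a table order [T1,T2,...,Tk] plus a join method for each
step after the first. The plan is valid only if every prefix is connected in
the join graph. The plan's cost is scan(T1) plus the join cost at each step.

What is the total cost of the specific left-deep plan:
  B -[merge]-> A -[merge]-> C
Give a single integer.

step 1: scan B: cost=300, card=300
step 2: join A via merge
    card(P join A) = 300*60/(20) = 900
    cost = 300 + 300*9 + 60*6 + 300 + 60 = 3720
step 3: join C via merge
    card(P join C) = 900*40/(8*6) = 750
    cost = 3720 + 900*10 + 40*6 + 900 + 40 = 13900

13900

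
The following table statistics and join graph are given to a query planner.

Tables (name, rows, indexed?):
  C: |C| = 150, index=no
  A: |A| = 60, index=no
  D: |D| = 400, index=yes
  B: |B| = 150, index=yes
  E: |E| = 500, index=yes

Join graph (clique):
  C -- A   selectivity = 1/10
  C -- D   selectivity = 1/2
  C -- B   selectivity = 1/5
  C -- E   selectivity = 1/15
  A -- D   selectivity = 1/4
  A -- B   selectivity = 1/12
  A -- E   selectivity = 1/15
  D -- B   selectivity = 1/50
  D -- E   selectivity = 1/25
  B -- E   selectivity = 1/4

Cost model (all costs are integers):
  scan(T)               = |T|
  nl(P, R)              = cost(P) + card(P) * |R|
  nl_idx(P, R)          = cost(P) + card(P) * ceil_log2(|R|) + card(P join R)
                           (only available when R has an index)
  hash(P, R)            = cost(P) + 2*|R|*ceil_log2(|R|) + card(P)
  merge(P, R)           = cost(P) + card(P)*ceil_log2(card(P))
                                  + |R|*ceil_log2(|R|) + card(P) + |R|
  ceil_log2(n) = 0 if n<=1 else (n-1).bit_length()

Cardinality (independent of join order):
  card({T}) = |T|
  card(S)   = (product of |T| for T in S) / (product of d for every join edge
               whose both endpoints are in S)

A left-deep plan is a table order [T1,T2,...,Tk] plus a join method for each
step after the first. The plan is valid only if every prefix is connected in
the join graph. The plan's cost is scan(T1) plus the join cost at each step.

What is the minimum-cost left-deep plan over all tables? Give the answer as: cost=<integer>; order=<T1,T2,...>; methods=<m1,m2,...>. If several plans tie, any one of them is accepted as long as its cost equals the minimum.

Selinger DP (subsets sized 1..n):
  {C}: scan cost=150, card=150
  {A}: scan cost=60, card=60
  {D}: scan cost=400, card=400
  {B}: scan cost=150, card=150
  {E}: scan cost=500, card=500
  {AC}: card=900; try (A,hash)→1020, (C,merge)→1830, (A,merge)→1920, (C,hash)→2520, (C,nl)→9060, (A,nl)→9150; best=1020 via (A,hash)
  {CD}: card=30000; try (C,hash)→3200, (D,merge)→5500, (C,merge)→5750, (D,hash)→7500, (D,nl_idx)→31500, (D,nl)→60150 …(+1); best=3200 via (C,hash)
  {BC}: card=4500; try (C,hash)→2700, (B,hash)→2700, (C,merge)→2850, (B,merge)→2850, (B,nl_idx)→5850, (C,nl)→22650 …(+1); best=2700 via (C,hash)
  {CE}: card=5000; try (C,hash)→3400, (E,merge)→6500, (E,nl_idx)→6500, (C,merge)→6850, (E,hash)→9300, (E,nl)→75150 …(+1); best=3400 via (C,hash)
  {AD}: card=6000; try (A,hash)→1520, (D,merge)→4480, (A,merge)→4820, (D,nl_idx)→6600, (D,hash)→7320, (D,nl)→24060 …(+1); best=1520 via (A,hash)
  {AB}: card=750; try (A,hash)→1020, (B,nl_idx)→1290, (B,merge)→1830, (A,merge)→1920, (B,hash)→2520, (B,nl)→9060 …(+1); best=1020 via (A,hash)
  {AE}: card=2000; try (A,hash)→1720, (E,nl_idx)→2600, (E,merge)→5480, (A,merge)→5920, (E,hash)→9120, (E,nl)→30060 …(+1); best=1720 via (A,hash)
  {BD}: card=1200; try (D,nl_idx)→2700, (B,hash)→3200, (B,nl_idx)→4800, (D,merge)→5500, (B,merge)→5750, (D,hash)→7500 …(+2); best=2700 via (D,nl_idx)
  {DE}: card=8000; try (D,hash)→8200, (E,merge)→9400, (D,merge)→9500, (E,hash)→9800, (E,nl_idx)→12000, (D,nl_idx)→13000 …(+2); best=8200 via (D,hash)
  {BE}: card=18750; try (B,hash)→3400, (E,merge)→6500, (B,merge)→6850, (E,hash)→9300, (E,nl_idx)→20250, (B,nl_idx)→23250 …(+2); best=3400 via (B,hash)
  {ACD}: card=45000; try (D,hash)→9120, (C,hash)→9920, (D,merge)→14920, (A,hash)→33920, (D,nl_idx)→54120, (C,merge)→86870 …(+4); best=9120 via (D,hash)
  {ABC}: card=2250; try (C,hash)→4170, (B,hash)→4320, (A,hash)→7920, (B,nl_idx)→10470, (C,merge)→10620, (B,merge)→12270 …(+4); best=4170 via (C,hash)
  {ACE}: card=2000; try (C,hash)→6120, (A,hash)→9120, (E,hash)→10920, (E,nl_idx)→11120, (E,merge)→15920, (C,merge)→27070 …(+4); best=6120 via (C,hash)
  {BCD}: card=18000; try (C,hash)→6300, (D,hash)→14400, (C,merge)→18450, (B,hash)→35600, (D,nl_idx)→61200, (D,merge)→69700 …(+5); best=6300 via (C,hash)
  {CDE}: card=40000; try (D,hash)→15600, (C,hash)→18600, (E,hash)→42200, (D,merge)→77400, (D,nl_idx)→88400, (C,merge)→121550 …(+5); best=15600 via (D,hash)
  {BCE}: card=37500; try (B,hash)→10800, (E,hash)→16200, (C,hash)→24550, (E,merge)→70700, (B,merge)→74750, (E,nl_idx)→80700 …(+5); best=10800 via (B,hash)
  {ABD}: card=1500; try (A,hash)→4620, (D,hash)→8970, (D,nl_idx)→9270, (B,hash)→9920, (D,merge)→13270, (A,merge)→17520 …(+5); best=4620 via (A,hash)
  {ADE}: card=8000; try (D,hash)→10920, (E,hash)→16520, (A,hash)→16920, (D,nl_idx)→27720, (D,merge)→29720, (E,nl_idx)→63520 …(+5); best=10920 via (D,hash)
  {ABE}: card=6250; try (B,hash)→6120, (E,hash)→10770, (E,nl_idx)→14020, (E,merge)→14270, (A,hash)→22870, (B,nl_idx)→23970 …(+5); best=6120 via (B,hash)
  {BDE}: card=6000; try (E,hash)→12900, (B,hash)→18600, (E,nl_idx)→19500, (E,merge)→22100, (D,hash)→29350, (B,nl_idx)→78200 …(+6); best=12900 via (E,hash)
  {ABCD}: card=2250; try (C,hash)→8520, (D,hash)→13620, (C,merge)→23970, (A,hash)→25020, (D,nl_idx)→26670, (D,merge)→37420 …(+8); best=8520 via (C,hash)
  {ACDE}: card=4000; try (D,hash)→15320, (C,hash)→21320, (D,nl_idx)→28120, (D,merge)→34120, (A,hash)→56320, (E,hash)→63120 …(+8); best=15320 via (D,hash)
  {ABCE}: card=1250; try (B,hash)→10520, (C,hash)→14770, (E,hash)→15420, (B,nl_idx)→23370, (E,nl_idx)→25670, (B,merge)→31470 …(+8); best=10520 via (B,hash)
  {BCDE}: card=6000; try (C,hash)→21300, (E,hash)→33300, (D,hash)→55500, (B,hash)→58000, (C,merge)→98250, (E,nl_idx)→174300 …(+9); best=21300 via (C,hash)
  {ABDE}: card=500; try (E,hash)→15120, (E,nl_idx)→18620, (D,hash)→19570, (A,hash)→19620, (B,hash)→21320, (E,merge)→27620 …(+9); best=15120 via (E,hash)
  {ABCDE}: card=50; try (C,hash)→18020, (D,hash)→18970, (E,hash)→19770, (C,merge)→21470, (B,hash)→21720, (D,nl_idx)→21820 …(+12); best=18020 via (C,hash)

cost=18020; order=B,D,A,E,C; methods=nl_idx,hash,hash,hash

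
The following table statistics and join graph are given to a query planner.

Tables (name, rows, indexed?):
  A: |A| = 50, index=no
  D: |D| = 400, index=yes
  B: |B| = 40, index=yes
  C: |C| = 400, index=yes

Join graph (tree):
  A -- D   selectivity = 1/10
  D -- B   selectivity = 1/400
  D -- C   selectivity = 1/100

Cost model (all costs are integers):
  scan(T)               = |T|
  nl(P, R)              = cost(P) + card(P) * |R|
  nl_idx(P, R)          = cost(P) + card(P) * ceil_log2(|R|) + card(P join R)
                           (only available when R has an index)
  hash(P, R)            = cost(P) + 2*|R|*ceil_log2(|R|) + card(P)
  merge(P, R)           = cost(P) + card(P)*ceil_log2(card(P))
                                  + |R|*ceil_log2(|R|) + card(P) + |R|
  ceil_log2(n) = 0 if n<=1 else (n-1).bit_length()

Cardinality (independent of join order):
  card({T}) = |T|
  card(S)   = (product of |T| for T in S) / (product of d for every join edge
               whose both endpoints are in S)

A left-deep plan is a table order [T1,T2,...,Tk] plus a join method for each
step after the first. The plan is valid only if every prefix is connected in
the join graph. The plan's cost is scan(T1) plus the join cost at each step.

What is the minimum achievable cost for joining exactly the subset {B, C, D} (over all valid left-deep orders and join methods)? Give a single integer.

960

Selinger DP over subsets of {B,C,D}:
  {D}: scan cost=400, card=400
  {B}: scan cost=40, card=40
  {C}: scan cost=400, card=400
  {BD}: card=40; try (D,nl_idx)→440, (B,hash)→1280, (B,nl_idx)→2840, (D,merge)→4320, (B,merge)→4680, (D,hash)→7280 …(+2); best=440 via (D,nl_idx)
  {CD}: card=1600; try (D,nl_idx)→5600, (C,nl_idx)→5600, (D,hash)→8000, (C,hash)→8000, (D,merge)→8400, (C,merge)→8400 …(+2); best=5600 via (D,nl_idx)
  {BCD}: card=160; try (C,nl_idx)→960, (C,merge)→4720, (C,hash)→7680, (B,hash)→7680, (B,nl_idx)→15360, (C,nl)→16440 …(+2); best=960 via (C,nl_idx)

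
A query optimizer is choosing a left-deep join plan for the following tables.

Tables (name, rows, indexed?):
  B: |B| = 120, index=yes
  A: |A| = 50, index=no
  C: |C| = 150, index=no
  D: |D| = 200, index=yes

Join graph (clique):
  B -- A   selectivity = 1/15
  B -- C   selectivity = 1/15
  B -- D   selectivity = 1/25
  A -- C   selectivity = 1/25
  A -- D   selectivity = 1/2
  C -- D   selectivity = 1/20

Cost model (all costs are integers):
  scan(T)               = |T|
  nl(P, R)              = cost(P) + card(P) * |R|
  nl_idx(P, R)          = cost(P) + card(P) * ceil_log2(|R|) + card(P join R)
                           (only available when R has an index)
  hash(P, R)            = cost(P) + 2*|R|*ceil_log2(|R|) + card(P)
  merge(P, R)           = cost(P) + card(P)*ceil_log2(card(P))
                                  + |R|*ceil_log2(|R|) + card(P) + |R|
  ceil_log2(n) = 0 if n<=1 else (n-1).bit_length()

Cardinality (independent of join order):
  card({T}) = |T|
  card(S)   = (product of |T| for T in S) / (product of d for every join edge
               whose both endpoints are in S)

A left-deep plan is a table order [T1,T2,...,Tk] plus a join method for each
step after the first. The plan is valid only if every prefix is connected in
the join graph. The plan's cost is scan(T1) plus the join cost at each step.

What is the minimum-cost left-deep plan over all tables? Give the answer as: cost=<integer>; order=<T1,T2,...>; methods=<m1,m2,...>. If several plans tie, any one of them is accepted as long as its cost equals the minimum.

Selinger DP (subsets sized 1..n):
  {B}: scan cost=120, card=120
  {A}: scan cost=50, card=50
  {C}: scan cost=150, card=150
  {D}: scan cost=200, card=200
  {AB}: card=400; try (B,nl_idx)→800, (A,hash)→840, (B,merge)→1360, (A,merge)→1430, (B,hash)→1780, (B,nl)→6050 …(+1); best=800 via (B,nl_idx)
  {BC}: card=1200; try (B,hash)→1980, (B,nl_idx)→2400, (C,merge)→2430, (B,merge)→2460, (C,hash)→2640, (C,nl)→18120 …(+1); best=1980 via (B,hash)
  {BD}: card=960; try (D,nl_idx)→2040, (B,hash)→2080, (B,nl_idx)→2560, (D,merge)→2880, (B,merge)→2960, (D,hash)→3440 …(+2); best=2040 via (D,nl_idx)
  {AC}: card=300; try (A,hash)→900, (C,merge)→1750, (A,merge)→1850, (C,hash)→2500, (C,nl)→7550, (A,nl)→7650; best=900 via (A,hash)
  {AD}: card=5000; try (A,hash)→1000, (D,merge)→2200, (A,merge)→2350, (D,hash)→3300, (D,nl_idx)→5450, (D,nl)→10050 …(+1); best=1000 via (A,hash)
  {CD}: card=1500; try (C,hash)→2800, (D,nl_idx)→2850, (D,merge)→3300, (C,merge)→3350, (D,hash)→3500, (D,nl)→30150 …(+1); best=2800 via (C,hash)
  {ABC}: card=160; try (B,hash)→2880, (B,nl_idx)→3160, (C,hash)→3600, (A,hash)→3780, (B,merge)→4860, (C,merge)→6150 …(+4); best=2880 via (B,hash)
  {ABD}: card=1600; try (A,hash)→3600, (D,hash)→4400, (D,nl_idx)→5600, (D,merge)→6600, (B,hash)→7680, (A,merge)→12950 …(+5); best=3600 via (A,hash)
  {BCD}: card=480; try (C,hash)→5400, (B,hash)→5980, (D,hash)→6380, (D,nl_idx)→12060, (B,nl_idx)→13780, (C,merge)→13950 …(+5); best=5400 via (C,hash)
  {ACD}: card=1500; try (D,hash)→4400, (D,nl_idx)→4800, (A,hash)→4900, (D,merge)→5700, (C,hash)→8400, (A,merge)→21150 …(+4); best=4400 via (D,hash)
  {ABCD}: card=32; try (D,nl_idx)→4192, (D,merge)→6120, (D,hash)→6240, (A,hash)→6480, (B,hash)→7580, (C,hash)→7600 …(+8); best=4192 via (D,nl_idx)

cost=4192; order=C,A,B,D; methods=hash,hash,nl_idx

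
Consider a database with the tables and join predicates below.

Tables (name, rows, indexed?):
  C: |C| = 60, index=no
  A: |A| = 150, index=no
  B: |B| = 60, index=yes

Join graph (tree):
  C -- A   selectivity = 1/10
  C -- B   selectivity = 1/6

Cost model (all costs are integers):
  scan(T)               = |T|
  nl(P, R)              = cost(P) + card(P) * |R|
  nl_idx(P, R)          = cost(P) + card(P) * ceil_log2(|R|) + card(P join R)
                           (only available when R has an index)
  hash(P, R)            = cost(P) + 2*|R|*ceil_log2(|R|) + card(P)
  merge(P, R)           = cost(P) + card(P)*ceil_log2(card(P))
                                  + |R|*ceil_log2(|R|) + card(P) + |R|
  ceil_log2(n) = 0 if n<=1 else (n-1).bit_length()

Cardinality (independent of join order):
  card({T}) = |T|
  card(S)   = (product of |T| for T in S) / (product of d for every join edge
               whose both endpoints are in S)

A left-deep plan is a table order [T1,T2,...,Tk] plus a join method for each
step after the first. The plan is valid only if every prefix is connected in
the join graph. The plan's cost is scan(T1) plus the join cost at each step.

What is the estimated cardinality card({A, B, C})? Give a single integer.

Tables in S: A(150), B(60), C(60)
Edges inside S: C-A(d=10), C-B(d=6)
numerator = 150 * 60 * 60 = 540000
denominator = 10 * 6 = 60
card(S) = 540000 / 60 = 9000

9000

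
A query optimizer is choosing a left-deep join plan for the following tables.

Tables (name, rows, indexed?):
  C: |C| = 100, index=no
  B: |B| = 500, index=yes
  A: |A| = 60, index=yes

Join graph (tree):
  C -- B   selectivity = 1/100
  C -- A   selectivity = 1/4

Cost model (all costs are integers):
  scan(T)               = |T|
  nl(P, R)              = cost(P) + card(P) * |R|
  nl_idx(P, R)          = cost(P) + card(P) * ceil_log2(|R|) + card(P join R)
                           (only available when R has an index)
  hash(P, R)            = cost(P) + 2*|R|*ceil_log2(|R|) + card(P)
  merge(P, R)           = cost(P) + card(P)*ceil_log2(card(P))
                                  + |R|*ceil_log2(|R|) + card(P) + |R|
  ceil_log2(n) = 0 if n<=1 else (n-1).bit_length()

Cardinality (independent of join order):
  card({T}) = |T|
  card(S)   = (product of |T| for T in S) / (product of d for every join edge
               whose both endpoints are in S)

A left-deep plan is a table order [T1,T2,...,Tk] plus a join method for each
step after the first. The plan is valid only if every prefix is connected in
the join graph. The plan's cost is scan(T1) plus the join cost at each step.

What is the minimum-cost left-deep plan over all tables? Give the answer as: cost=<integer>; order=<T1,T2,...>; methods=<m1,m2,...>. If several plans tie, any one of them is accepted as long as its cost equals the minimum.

cost=2720; order=C,B,A; methods=nl_idx,hash

Selinger DP (subsets sized 1..n):
  {C}: scan cost=100, card=100
  {B}: scan cost=500, card=500
  {A}: scan cost=60, card=60
  {BC}: card=500; try (B,nl_idx)→1500, (C,hash)→2400, (B,merge)→5900, (C,merge)→6300, (B,hash)→9200, (B,nl)→50100 …(+1); best=1500 via (B,nl_idx)
  {AC}: card=1500; try (A,hash)→920, (C,merge)→1280, (A,merge)→1320, (C,hash)→1520, (A,nl_idx)→2200, (C,nl)→6060 …(+1); best=920 via (A,hash)
  {ABC}: card=7500; try (A,hash)→2720, (A,merge)→6920, (B,hash)→11420, (A,nl_idx)→12000, (B,nl_idx)→21920, (B,merge)→23920 …(+2); best=2720 via (A,hash)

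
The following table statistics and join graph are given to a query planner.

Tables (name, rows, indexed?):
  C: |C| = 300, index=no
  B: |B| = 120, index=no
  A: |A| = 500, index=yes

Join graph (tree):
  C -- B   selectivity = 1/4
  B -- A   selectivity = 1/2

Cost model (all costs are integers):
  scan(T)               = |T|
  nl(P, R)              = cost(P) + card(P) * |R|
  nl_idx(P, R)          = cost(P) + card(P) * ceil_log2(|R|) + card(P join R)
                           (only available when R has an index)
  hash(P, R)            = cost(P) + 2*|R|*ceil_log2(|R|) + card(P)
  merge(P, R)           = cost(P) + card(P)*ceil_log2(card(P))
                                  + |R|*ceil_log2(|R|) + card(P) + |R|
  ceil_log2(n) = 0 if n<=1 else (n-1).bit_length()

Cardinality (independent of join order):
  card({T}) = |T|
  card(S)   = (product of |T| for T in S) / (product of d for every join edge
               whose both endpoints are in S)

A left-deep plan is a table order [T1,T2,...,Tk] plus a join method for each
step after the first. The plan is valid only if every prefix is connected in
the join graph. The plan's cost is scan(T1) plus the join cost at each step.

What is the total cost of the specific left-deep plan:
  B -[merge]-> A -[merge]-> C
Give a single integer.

step 1: scan B: cost=120, card=120
step 2: join A via merge
    card(P join A) = 120*500/(2) = 30000
    cost = 120 + 120*7 + 500*9 + 120 + 500 = 6080
step 3: join C via merge
    card(P join C) = 30000*300/(4) = 2250000
    cost = 6080 + 30000*15 + 300*9 + 30000 + 300 = 489080

489080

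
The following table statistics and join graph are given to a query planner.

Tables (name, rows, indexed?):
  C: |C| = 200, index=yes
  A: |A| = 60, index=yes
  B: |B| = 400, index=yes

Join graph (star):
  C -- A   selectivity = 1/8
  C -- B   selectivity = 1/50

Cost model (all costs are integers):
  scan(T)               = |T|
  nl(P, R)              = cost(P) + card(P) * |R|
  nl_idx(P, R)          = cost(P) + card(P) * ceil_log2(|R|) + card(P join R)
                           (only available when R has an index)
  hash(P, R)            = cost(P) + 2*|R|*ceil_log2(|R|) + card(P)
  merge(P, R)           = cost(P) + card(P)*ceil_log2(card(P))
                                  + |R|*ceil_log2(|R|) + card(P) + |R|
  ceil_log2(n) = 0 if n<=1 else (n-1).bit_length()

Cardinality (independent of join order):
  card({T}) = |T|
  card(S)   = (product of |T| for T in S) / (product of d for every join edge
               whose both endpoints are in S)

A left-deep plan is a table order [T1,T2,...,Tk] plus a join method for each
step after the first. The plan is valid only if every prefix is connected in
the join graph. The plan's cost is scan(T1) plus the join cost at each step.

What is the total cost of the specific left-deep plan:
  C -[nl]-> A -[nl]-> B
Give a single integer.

612200

step 1: scan C: cost=200, card=200
step 2: join A via nl
    card(P join A) = 200*60/(8) = 1500
    cost = 200 + 200*60 = 12200
step 3: join B via nl
    card(P join B) = 1500*400/(50) = 12000
    cost = 12200 + 1500*400 = 612200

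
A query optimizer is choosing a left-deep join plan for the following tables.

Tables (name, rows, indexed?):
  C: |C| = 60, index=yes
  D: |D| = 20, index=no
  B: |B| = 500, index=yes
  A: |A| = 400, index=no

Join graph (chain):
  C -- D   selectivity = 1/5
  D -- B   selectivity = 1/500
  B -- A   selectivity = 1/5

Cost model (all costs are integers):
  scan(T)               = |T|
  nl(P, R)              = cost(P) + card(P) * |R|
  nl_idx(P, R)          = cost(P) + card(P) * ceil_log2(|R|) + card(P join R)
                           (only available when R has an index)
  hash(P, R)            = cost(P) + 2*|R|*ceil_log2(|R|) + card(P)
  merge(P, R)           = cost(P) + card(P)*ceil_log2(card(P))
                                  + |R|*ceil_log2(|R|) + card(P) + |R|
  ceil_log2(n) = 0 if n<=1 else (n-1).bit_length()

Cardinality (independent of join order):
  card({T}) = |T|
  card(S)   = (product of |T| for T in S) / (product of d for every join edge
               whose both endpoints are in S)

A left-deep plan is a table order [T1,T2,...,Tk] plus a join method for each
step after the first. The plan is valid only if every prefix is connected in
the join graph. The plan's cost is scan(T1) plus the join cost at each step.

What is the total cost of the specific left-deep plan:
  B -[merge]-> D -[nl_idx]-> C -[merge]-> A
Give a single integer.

step 1: scan B: cost=500, card=500
step 2: join D via merge
    card(P join D) = 500*20/(500) = 20
    cost = 500 + 500*9 + 20*5 + 500 + 20 = 5620
step 3: join C via nl_idx
    card(P join C) = 20*60/(5) = 240
    cost = 5620 + 20*6 + 240 = 5980
step 4: join A via merge
    card(P join A) = 240*400/(5) = 19200
    cost = 5980 + 240*8 + 400*9 + 240 + 400 = 12140

12140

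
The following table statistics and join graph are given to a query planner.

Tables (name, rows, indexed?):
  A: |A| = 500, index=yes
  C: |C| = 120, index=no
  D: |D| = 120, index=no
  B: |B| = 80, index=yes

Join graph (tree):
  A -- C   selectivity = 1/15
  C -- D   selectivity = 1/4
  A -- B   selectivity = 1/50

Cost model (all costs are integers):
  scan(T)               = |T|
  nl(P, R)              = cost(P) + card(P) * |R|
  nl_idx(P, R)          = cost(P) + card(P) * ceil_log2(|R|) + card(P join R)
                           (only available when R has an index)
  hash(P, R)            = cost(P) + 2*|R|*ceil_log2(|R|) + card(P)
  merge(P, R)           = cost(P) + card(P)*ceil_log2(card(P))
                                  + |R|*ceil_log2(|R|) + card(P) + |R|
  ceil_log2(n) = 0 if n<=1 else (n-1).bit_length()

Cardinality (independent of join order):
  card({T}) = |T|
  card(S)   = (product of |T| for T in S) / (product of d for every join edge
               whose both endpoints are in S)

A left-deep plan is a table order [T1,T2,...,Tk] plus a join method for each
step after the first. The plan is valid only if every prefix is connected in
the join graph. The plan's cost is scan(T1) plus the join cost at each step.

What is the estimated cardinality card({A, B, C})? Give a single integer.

6400

Tables in S: A(500), B(80), C(120)
Edges inside S: A-C(d=15), A-B(d=50)
numerator = 500 * 80 * 120 = 4800000
denominator = 15 * 50 = 750
card(S) = 4800000 / 750 = 6400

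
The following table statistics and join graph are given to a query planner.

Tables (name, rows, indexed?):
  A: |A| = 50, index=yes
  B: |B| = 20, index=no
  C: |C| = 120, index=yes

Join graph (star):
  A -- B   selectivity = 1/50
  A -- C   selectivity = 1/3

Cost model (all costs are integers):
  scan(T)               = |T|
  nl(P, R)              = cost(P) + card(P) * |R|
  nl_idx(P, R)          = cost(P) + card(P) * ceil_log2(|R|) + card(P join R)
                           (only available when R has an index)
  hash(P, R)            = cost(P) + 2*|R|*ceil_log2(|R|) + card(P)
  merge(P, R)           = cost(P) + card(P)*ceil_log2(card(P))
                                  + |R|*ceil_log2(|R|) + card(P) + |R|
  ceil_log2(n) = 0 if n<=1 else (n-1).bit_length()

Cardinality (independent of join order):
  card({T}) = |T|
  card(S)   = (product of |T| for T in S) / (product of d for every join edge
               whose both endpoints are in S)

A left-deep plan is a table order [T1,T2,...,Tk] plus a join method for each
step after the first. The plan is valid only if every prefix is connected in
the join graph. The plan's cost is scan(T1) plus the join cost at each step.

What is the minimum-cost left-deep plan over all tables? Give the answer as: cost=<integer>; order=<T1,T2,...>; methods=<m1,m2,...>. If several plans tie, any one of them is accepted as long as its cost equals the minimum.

cost=1100; order=B,A,C; methods=nl_idx,nl_idx

Selinger DP (subsets sized 1..n):
  {A}: scan cost=50, card=50
  {B}: scan cost=20, card=20
  {C}: scan cost=120, card=120
  {AB}: card=20; try (A,nl_idx)→160, (B,hash)→300, (A,merge)→490, (B,merge)→520, (A,hash)→640, (A,nl)→1020 …(+1); best=160 via (A,nl_idx)
  {AC}: card=2000; try (A,hash)→840, (C,merge)→1360, (A,merge)→1430, (C,hash)→1780, (C,nl_idx)→2400, (A,nl_idx)→2840 …(+2); best=840 via (A,hash)
  {ABC}: card=800; try (C,nl_idx)→1100, (C,merge)→1240, (C,hash)→1860, (C,nl)→2560, (B,hash)→3040, (B,merge)→24960 …(+1); best=1100 via (C,nl_idx)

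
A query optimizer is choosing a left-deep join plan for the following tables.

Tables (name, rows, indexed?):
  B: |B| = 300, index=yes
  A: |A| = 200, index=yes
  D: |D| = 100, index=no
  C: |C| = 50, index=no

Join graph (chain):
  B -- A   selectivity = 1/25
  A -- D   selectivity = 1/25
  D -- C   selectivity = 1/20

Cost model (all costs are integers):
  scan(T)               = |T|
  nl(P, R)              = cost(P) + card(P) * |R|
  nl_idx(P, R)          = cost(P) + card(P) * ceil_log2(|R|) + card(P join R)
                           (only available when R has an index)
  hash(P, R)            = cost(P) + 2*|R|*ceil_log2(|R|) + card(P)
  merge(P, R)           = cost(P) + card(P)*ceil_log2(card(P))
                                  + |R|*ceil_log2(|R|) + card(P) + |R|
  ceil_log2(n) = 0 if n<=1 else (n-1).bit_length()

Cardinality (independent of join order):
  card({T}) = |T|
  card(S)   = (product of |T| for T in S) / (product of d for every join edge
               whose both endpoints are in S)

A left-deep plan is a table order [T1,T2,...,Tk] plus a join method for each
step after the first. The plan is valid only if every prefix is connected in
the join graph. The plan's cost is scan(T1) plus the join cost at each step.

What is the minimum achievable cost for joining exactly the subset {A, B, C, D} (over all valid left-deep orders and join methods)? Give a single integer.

Selinger DP over subsets of {A,B,C,D}:
  {B}: scan cost=300, card=300
  {A}: scan cost=200, card=200
  {D}: scan cost=100, card=100
  {C}: scan cost=50, card=50
  {AB}: card=2400; try (A,hash)→3800, (B,nl_idx)→4400, (B,merge)→5000, (A,merge)→5100, (A,nl_idx)→5100, (B,hash)→5800 …(+2); best=3800 via (A,hash)
  {AD}: card=800; try (A,nl_idx)→1700, (D,hash)→1800, (A,merge)→2700, (D,merge)→2800, (A,hash)→3400, (A,nl)→20100 …(+1); best=1700 via (A,nl_idx)
  {CD}: card=250; try (C,hash)→800, (D,merge)→1200, (C,merge)→1250, (D,hash)→1500, (D,nl)→5050, (C,nl)→5100; best=800 via (C,hash)
  {ABD}: card=9600; try (D,hash)→7600, (B,hash)→7900, (B,merge)→13500, (B,nl_idx)→18500, (D,merge)→35800, (B,nl)→241700 …(+1); best=7600 via (D,hash)
  {ACD}: card=2000; try (C,hash)→3100, (A,hash)→4250, (A,nl_idx)→4800, (A,merge)→4850, (C,merge)→10850, (C,nl)→41700 …(+1); best=3100 via (C,hash)
  {ABCD}: card=24000; try (B,hash)→10500, (C,hash)→17800, (B,merge)→30100, (B,nl_idx)→45100, (C,merge)→151950, (C,nl)→487600 …(+1); best=10500 via (B,hash)

10500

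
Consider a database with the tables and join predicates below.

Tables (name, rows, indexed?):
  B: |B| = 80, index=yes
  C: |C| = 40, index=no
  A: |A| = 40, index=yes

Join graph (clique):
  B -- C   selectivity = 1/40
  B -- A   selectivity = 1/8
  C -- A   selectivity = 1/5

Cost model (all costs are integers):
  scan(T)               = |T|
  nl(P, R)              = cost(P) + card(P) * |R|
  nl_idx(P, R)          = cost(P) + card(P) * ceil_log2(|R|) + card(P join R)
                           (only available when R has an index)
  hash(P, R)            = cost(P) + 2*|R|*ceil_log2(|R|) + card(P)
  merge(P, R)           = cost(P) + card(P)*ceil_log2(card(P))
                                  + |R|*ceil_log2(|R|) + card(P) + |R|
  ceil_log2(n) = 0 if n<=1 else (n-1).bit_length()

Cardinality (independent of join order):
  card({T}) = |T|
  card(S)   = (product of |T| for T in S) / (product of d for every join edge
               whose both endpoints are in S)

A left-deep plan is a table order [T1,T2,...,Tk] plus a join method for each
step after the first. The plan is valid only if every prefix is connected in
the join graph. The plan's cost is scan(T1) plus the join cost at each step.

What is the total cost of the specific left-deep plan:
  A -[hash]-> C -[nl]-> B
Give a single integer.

26160

step 1: scan A: cost=40, card=40
step 2: join C via hash
    card(P join C) = 40*40/(5) = 320
    cost = 40 + 2*40*6 + 40 = 560
step 3: join B via nl
    card(P join B) = 320*80/(40*8) = 80
    cost = 560 + 320*80 = 26160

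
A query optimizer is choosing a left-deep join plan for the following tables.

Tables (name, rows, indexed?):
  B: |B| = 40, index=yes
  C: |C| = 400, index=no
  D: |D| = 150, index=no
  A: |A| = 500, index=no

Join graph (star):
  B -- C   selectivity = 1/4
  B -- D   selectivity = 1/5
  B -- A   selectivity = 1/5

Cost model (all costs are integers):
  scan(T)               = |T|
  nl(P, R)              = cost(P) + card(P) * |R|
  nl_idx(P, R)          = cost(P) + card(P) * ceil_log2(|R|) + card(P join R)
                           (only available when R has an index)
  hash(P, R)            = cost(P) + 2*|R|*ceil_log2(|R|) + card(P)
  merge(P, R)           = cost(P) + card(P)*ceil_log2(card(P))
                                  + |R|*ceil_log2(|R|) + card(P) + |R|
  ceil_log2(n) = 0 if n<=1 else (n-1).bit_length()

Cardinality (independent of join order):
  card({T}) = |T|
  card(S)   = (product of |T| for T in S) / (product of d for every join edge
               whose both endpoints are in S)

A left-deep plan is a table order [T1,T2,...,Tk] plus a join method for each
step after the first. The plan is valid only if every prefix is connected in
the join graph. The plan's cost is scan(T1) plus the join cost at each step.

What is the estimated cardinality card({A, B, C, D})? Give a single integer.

Tables in S: A(500), B(40), C(400), D(150)
Edges inside S: B-C(d=4), B-D(d=5), B-A(d=5)
numerator = 500 * 40 * 400 * 150 = 1200000000
denominator = 4 * 5 * 5 = 100
card(S) = 1200000000 / 100 = 12000000

12000000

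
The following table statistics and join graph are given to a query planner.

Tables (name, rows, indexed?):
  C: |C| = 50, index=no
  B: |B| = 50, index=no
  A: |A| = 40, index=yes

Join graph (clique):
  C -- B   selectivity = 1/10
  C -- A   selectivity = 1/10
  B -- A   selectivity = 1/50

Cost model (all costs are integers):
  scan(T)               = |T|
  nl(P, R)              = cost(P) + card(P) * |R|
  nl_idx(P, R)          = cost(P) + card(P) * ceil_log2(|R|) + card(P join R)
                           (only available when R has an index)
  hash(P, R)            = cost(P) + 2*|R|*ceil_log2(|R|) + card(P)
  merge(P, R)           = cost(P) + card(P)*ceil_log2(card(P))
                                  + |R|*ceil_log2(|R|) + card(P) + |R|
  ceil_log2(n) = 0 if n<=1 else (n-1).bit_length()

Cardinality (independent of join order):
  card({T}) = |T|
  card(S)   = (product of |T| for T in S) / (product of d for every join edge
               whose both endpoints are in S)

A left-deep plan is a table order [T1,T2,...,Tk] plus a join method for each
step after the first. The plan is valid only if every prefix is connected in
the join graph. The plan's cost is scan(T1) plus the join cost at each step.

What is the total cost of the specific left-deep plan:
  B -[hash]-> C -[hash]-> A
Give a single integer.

step 1: scan B: cost=50, card=50
step 2: join C via hash
    card(P join C) = 50*50/(10) = 250
    cost = 50 + 2*50*6 + 50 = 700
step 3: join A via hash
    card(P join A) = 250*40/(10*50) = 20
    cost = 700 + 2*40*6 + 250 = 1430

1430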